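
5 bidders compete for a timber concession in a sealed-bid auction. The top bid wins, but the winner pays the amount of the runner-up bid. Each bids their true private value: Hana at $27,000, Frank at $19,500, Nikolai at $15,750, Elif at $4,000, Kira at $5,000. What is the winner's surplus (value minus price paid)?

Winner's surplus: $7,500.

Ranking the bids: Hana $27,000 > Frank $19,500 > Nikolai $15,750 > Kira $5,000 > Elif $4,000.
Hana wins with the top bid and pays the second-highest, $19,500.
Surplus = $27,000 − $19,500 = $7,500.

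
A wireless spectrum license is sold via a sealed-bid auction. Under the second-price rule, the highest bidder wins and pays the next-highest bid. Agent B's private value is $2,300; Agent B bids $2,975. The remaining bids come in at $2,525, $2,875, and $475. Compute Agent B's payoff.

Highest competing bid: $2,875.
Agent B's bid $2,975 is the highest overall, so Agent B wins and pays the second-highest bid, $2,875.
Payoff = value − price = $2,300 − $2,875 = -$575.

Payoff = -$575.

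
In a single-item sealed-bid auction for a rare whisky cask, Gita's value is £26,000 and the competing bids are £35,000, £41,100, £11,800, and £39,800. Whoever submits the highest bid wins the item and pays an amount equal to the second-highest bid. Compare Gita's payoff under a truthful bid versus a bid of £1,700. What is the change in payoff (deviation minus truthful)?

The highest competing bid is £41,100.
Bidding truthfully at £26,000: the top bid is £41,100 (a rival), so Gita loses. Payoff = £0.
Bidding £1,700: the top bid is £41,100 (a rival), so Gita loses. Payoff = £0.
Change = £0 − £0 = £0.
The bid only affects whether you win, not the price — here both bids land on the same side of the top rival bid, so the deviation is payoff-neutral.

Payoff change: £0.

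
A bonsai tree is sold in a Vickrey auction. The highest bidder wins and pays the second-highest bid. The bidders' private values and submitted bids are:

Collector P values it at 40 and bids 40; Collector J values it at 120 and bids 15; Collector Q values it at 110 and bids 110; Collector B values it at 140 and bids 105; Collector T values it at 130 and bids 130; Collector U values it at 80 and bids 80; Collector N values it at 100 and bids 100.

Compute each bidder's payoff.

Payoffs: Collector P 0, Collector J 0, Collector Q 0, Collector B 0, Collector T 20, Collector U 0, Collector N 0.

Bids in descending order: Collector T 130; Collector Q 110; Collector B 105; Collector N 100; Collector U 80; Collector P 40; Collector J 15.
Collector T has the top bid and wins; the price is the second-highest bid, 110.
Collector T's payoff = 130 − 110 = 20. All other bidders lose, so their payoff is 0.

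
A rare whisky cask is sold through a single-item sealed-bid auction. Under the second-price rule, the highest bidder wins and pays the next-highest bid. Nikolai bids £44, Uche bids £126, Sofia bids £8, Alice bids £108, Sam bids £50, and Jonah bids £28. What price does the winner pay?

Price paid: £108.

Bids in descending order: Uche £126, then Alice £108, then Sam £50, then Nikolai £44, then Jonah £28, then Sofia £8.
Uche has the highest bid, so Uche wins.
The second-highest bid is £108, so that is what Uche pays.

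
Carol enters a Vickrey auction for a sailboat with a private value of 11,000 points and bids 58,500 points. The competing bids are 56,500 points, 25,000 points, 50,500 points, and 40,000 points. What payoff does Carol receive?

Highest competing bid: 56,500 points.
Carol's bid 58,500 points is the highest overall, so Carol wins and pays the second-highest bid, 56,500 points.
Payoff = value − price = 11,000 points − 56,500 points = -45,500 points.
Overbidding won the item at a price above value — truthful bidding would have avoided this loss.

Payoff = -45,500 points.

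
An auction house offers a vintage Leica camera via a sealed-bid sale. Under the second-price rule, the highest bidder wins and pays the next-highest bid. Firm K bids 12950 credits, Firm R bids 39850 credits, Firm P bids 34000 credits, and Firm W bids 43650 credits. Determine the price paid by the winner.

Price paid: 39850 credits.

Ordered from highest: Firm W 43650 credits; Firm R 39850 credits; Firm P 34000 credits; Firm K 12950 credits.
Firm W has the highest bid, so Firm W wins.
The second-highest bid is 39850 credits, so that is what Firm W pays.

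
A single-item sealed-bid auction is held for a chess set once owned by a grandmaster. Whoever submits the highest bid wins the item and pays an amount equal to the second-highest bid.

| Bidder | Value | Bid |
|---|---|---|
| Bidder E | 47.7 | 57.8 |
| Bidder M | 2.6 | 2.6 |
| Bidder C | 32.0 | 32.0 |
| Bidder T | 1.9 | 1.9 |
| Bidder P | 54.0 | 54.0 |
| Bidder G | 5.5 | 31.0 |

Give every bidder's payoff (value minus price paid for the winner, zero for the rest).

Sorted high to low: Bidder E 57.8, then Bidder P 54.0, then Bidder C 32.0, then Bidder G 31.0, then Bidder M 2.6, then Bidder T 1.9.
Bidder E has the top bid and wins; the price is the second-highest bid, 54.0.
Bidder E's payoff = 47.7 − 54.0 = -6.3. All other bidders lose, so their payoff is 0.

Payoffs: Bidder E -6.3, Bidder M 0.0, Bidder C 0.0, Bidder T 0.0, Bidder P 0.0, Bidder G 0.0.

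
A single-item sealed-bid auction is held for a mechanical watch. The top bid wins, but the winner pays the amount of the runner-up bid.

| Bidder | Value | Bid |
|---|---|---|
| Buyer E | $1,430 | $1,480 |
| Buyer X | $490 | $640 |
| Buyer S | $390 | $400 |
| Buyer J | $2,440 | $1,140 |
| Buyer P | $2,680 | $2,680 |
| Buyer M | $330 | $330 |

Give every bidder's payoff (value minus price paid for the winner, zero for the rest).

Bids in descending order: Buyer P $2,680 > Buyer E $1,480 > Buyer J $1,140 > Buyer X $640 > Buyer S $400 > Buyer M $330.
Buyer P has the top bid and wins; the price is the second-highest bid, $1,480.
Buyer P's payoff = $2,680 − $1,480 = $1,200. All other bidders lose, so their payoff is 0.

Payoffs: Buyer E $0, Buyer X $0, Buyer S $0, Buyer J $0, Buyer P $1,200, Buyer M $0.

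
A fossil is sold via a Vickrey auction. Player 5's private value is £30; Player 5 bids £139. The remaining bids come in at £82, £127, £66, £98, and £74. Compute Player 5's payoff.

Highest competing bid: £127.
Player 5's bid £139 is the highest overall, so Player 5 wins and pays the second-highest bid, £127.
Payoff = value − price = £30 − £127 = -£97.
Overbidding won the item at a price above value — truthful bidding would have avoided this loss.

The bidder's payoff: -£97.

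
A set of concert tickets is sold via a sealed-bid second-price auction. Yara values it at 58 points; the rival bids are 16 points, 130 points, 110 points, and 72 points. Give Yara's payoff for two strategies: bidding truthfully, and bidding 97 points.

The highest competing bid is 130 points.
Bidding truthfully at 58 points: the top bid is 130 points (a rival), so Yara loses. Payoff = 0 points.
Bidding 97 points: the top bid is 130 points (a rival), so Yara loses. Payoff = 0 points.

Truthful: 0 points; alternative: 0 points.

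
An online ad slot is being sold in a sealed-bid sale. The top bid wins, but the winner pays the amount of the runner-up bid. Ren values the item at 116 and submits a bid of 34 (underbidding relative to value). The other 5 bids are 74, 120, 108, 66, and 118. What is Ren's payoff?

0

Highest competing bid: 120.
Ren's bid 34 is not the highest, so Ren loses, pays nothing, and earns zero payoff.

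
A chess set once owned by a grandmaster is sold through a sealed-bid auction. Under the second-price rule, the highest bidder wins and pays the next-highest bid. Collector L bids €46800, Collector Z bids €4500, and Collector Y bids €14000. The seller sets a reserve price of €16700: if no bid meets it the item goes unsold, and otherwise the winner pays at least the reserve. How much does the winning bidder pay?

The winner pays €16700.

Bids in descending order: Collector L €46800 > Collector Y €14000 > Collector Z €4500.
Collector L has the highest bid, so Collector L wins.
The second-highest bid is €14000, but the reserve €16700 is higher, so the price is the reserve.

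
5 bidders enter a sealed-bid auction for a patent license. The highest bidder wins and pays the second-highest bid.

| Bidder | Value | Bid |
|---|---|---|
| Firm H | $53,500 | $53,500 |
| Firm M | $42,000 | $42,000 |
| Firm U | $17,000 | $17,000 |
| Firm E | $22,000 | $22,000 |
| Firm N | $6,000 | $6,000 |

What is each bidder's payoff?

Payoffs: Firm H $11,500, Firm M $0, Firm U $0, Firm E $0, Firm N $0.

Ordered from highest: Firm H $53,500, then Firm M $42,000, then Firm E $22,000, then Firm U $17,000, then Firm N $6,000.
Firm H has the top bid and wins; the price is the second-highest bid, $42,000.
Firm H's payoff = $53,500 − $42,000 = $11,500. All other bidders lose, so their payoff is 0.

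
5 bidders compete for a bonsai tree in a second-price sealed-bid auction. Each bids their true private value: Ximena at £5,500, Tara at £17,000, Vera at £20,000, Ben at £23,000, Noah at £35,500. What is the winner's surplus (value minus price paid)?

Bids in descending order: Noah £35,500 > Ben £23,000 > Vera £20,000 > Tara £17,000 > Ximena £5,500.
Noah wins with the top bid and pays the second-highest, £23,000.
Surplus = £35,500 − £23,000 = £12,500.

£12,500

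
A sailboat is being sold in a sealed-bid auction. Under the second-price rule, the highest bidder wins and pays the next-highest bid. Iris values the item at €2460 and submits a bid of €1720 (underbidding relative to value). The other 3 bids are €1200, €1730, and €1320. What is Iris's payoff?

€0

Highest competing bid: €1730.
Iris's bid €1720 is not the highest, so Iris loses, pays nothing, and earns zero payoff.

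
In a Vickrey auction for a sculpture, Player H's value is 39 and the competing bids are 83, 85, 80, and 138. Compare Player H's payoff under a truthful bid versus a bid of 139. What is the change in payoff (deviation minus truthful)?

Payoff change: -99.

The highest competing bid is 138.
Bidding truthfully at 39: the top bid is 138 (a rival), so Player H loses. Payoff = 0.
Bidding 139: Player H has the top bid, wins, and pays the second-highest bid 138. Payoff = 39 − 138 = -99.
Change = -99 − 0 = -99.
Deviating from a truthful bid can only lose payoff in a second-price auction — never gain.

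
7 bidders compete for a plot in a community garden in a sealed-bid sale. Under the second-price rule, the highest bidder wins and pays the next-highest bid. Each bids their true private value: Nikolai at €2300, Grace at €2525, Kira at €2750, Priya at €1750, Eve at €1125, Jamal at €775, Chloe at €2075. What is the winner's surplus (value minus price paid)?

Ordered from highest: Kira €2750 > Grace €2525 > Nikolai €2300 > Chloe €2075 > Priya €1750 > Eve €1125 > Jamal €775.
Kira wins with the top bid and pays the second-highest, €2525.
Surplus = €2750 − €2525 = €225.

Surplus = €225.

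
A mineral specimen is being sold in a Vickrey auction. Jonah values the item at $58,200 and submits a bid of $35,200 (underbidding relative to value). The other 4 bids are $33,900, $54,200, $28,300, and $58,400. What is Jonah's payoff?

Highest competing bid: $58,400.
Jonah's bid $35,200 is not the highest, so Jonah loses, pays nothing, and earns zero payoff.

$0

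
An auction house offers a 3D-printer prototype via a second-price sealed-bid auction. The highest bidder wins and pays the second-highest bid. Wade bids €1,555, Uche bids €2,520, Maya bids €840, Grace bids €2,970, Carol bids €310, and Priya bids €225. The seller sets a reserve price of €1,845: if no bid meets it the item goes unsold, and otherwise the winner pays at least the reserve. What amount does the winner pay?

The winner pays €2,520.

Ranking the bids: Grace €2,970; Uche €2,520; Wade €1,555; Maya €840; Carol €310; Priya €225.
Grace has the highest bid, so Grace wins.
The second-highest bid is €2,520, which exceeds the reserve, so that sets the price.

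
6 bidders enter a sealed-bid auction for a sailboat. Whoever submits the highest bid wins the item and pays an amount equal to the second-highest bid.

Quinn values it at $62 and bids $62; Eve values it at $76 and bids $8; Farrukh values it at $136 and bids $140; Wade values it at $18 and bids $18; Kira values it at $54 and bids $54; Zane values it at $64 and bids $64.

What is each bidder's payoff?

Quinn $0, Eve $0, Farrukh $72, Wade $0, Kira $0, Zane $0.

Ordered from highest: Farrukh $140 > Zane $64 > Quinn $62 > Kira $54 > Wade $18 > Eve $8.
Farrukh has the top bid and wins; the price is the second-highest bid, $64.
Farrukh's payoff = $136 − $64 = $72. All other bidders lose, so their payoff is 0.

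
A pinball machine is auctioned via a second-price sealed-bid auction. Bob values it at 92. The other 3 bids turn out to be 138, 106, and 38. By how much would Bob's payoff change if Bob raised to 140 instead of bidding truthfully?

The highest competing bid is 138.
Bidding truthfully at 92: the top bid is 138 (a rival), so Bob loses. Payoff = 0.
Bidding 140: Bob has the top bid, wins, and pays the second-highest bid 138. Payoff = 92 − 138 = -46.
Change = -46 − 0 = -46.
Deviating from a truthful bid can only lose payoff in a second-price auction — never gain.

Change in payoff: -46.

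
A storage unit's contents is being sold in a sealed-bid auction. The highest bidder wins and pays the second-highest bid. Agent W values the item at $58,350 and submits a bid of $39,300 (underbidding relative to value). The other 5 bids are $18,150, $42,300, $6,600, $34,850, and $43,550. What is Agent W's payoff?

Payoff = $0.

Highest competing bid: $43,550.
Agent W's bid $39,300 is not the highest, so Agent W loses, pays nothing, and earns zero payoff.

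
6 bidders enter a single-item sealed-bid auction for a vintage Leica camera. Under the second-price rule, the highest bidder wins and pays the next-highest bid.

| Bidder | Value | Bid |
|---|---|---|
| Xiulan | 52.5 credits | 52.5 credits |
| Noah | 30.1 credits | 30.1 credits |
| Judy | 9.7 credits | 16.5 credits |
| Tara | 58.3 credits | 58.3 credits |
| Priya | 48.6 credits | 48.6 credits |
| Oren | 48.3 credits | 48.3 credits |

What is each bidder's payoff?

Ordered from highest: Tara 58.3 credits, then Xiulan 52.5 credits, then Priya 48.6 credits, then Oren 48.3 credits, then Noah 30.1 credits, then Judy 16.5 credits.
Tara has the top bid and wins; the price is the second-highest bid, 52.5 credits.
Tara's payoff = 58.3 credits − 52.5 credits = 5.8 credits. All other bidders lose, so their payoff is 0.

Payoffs: Xiulan 0.0 credits, Noah 0.0 credits, Judy 0.0 credits, Tara 5.8 credits, Priya 0.0 credits, Oren 0.0 credits.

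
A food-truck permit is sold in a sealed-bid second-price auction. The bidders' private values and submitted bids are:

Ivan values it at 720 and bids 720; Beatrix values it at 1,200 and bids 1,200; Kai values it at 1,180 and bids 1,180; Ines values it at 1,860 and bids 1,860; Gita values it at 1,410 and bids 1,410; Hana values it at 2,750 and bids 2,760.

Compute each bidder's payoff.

Ivan 0, Beatrix 0, Kai 0, Ines 0, Gita 0, Hana 890.

Bids in descending order: Hana 2,760; Ines 1,860; Gita 1,410; Beatrix 1,200; Kai 1,180; Ivan 720.
Hana has the top bid and wins; the price is the second-highest bid, 1,860.
Hana's payoff = 2,750 − 1,860 = 890. All other bidders lose, so their payoff is 0.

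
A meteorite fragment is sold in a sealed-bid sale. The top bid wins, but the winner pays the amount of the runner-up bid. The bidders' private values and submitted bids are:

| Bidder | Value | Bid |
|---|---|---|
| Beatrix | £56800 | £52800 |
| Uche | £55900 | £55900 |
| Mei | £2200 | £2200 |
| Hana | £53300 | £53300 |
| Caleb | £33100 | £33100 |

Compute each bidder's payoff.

Sorted high to low: Uche £55900 > Hana £53300 > Beatrix £52800 > Caleb £33100 > Mei £2200.
Uche has the top bid and wins; the price is the second-highest bid, £53300.
Uche's payoff = £55900 − £53300 = £2600. All other bidders lose, so their payoff is 0.

Payoffs: Beatrix £0, Uche £2600, Mei £0, Hana £0, Caleb £0.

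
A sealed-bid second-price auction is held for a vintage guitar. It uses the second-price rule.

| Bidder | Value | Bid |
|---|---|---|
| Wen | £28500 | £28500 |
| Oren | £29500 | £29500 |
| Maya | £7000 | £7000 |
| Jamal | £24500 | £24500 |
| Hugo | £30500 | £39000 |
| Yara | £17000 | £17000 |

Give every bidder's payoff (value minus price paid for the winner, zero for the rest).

Sorted high to low: Hugo £39000 > Oren £29500 > Wen £28500 > Jamal £24500 > Yara £17000 > Maya £7000.
Hugo has the top bid and wins; the price is the second-highest bid, £29500.
Hugo's payoff = £30500 − £29500 = £1000. All other bidders lose, so their payoff is 0.

Payoffs: Wen £0, Oren £0, Maya £0, Jamal £0, Hugo £1000, Yara £0.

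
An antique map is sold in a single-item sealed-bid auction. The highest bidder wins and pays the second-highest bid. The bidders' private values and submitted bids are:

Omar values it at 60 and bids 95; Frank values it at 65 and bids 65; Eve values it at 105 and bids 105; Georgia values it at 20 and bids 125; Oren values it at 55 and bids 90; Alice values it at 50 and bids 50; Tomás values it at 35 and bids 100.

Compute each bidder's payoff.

Ordered from highest: Georgia 125; Eve 105; Tomás 100; Omar 95; Oren 90; Frank 65; Alice 50.
Georgia has the top bid and wins; the price is the second-highest bid, 105.
Georgia's payoff = 20 − 105 = -85. All other bidders lose, so their payoff is 0.

Payoffs: Omar 0, Frank 0, Eve 0, Georgia -85, Oren 0, Alice 0, Tomás 0.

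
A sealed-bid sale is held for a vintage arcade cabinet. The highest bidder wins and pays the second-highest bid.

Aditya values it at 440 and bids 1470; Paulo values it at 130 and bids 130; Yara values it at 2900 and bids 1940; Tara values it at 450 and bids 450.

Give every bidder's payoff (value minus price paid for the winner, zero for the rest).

Bids in descending order: Yara 1940 > Aditya 1470 > Tara 450 > Paulo 130.
Yara has the top bid and wins; the price is the second-highest bid, 1470.
Yara's payoff = 2900 − 1470 = 1430. All other bidders lose, so their payoff is 0.

Payoffs: Aditya 0, Paulo 0, Yara 1430, Tara 0.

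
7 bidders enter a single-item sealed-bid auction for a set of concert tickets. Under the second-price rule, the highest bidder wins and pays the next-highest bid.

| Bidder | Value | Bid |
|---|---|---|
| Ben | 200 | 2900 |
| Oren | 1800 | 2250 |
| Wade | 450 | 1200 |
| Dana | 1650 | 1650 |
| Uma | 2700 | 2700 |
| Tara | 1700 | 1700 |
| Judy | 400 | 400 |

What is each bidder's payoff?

Ranking the bids: Ben 2900, then Uma 2700, then Oren 2250, then Tara 1700, then Dana 1650, then Wade 1200, then Judy 400.
Ben has the top bid and wins; the price is the second-highest bid, 2700.
Ben's payoff = 200 − 2700 = -2500. All other bidders lose, so their payoff is 0.

Ben -2500, Oren 0, Wade 0, Dana 0, Uma 0, Tara 0, Judy 0.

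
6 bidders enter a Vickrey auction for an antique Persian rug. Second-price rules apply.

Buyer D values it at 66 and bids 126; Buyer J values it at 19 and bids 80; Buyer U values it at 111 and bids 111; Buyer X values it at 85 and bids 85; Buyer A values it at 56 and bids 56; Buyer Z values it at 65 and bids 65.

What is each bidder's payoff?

Bids in descending order: Buyer D 126, then Buyer U 111, then Buyer X 85, then Buyer J 80, then Buyer Z 65, then Buyer A 56.
Buyer D has the top bid and wins; the price is the second-highest bid, 111.
Buyer D's payoff = 66 − 111 = -45. All other bidders lose, so their payoff is 0.

Payoffs: Buyer D -45, Buyer J 0, Buyer U 0, Buyer X 0, Buyer A 0, Buyer Z 0.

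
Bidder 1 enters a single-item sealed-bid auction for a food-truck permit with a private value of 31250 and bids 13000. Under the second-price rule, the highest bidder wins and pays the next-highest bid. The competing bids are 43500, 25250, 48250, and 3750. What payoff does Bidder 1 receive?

Highest competing bid: 48250.
Bidder 1's bid 13000 is not the highest, so Bidder 1 loses, pays nothing, and earns zero payoff.

0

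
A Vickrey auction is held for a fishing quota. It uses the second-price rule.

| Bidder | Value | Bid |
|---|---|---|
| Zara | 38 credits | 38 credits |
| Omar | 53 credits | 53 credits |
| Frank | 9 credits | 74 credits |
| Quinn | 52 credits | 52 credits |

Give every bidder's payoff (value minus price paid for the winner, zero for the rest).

Ordered from highest: Frank 74 credits; Omar 53 credits; Quinn 52 credits; Zara 38 credits.
Frank has the top bid and wins; the price is the second-highest bid, 53 credits.
Frank's payoff = 9 credits − 53 credits = -44 credits. All other bidders lose, so their payoff is 0.

Zara 0 credits, Omar 0 credits, Frank -44 credits, Quinn 0 credits.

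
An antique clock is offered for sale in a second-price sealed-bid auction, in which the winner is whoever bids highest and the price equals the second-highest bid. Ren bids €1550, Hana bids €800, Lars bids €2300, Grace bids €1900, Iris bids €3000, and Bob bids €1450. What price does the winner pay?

Bids in descending order: Iris €3000, then Lars €2300, then Grace €1900, then Ren €1550, then Bob €1450, then Hana €800.
Iris is the highest bidder, so Iris wins.
Under the second-price rule, the price is the second-highest bid: €2300.

€2300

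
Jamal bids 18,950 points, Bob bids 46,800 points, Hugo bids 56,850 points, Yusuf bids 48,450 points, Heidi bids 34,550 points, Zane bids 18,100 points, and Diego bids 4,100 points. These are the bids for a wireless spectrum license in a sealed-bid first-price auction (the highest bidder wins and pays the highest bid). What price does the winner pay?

Price paid: 56,850 points.

Sorted high to low: Hugo 56,850 points > Yusuf 48,450 points > Bob 46,800 points > Heidi 34,550 points > Jamal 18,950 points > Zane 18,100 points > Diego 4,100 points.
Hugo is the highest bidder, so Hugo wins.
Under the first-price rule, the price is the highest bid: 56,850 points.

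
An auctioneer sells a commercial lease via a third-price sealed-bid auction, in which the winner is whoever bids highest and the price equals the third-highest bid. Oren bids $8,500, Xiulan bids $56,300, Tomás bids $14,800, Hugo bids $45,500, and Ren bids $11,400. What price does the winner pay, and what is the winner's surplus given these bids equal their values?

Bids in descending order: Xiulan $56,300 > Hugo $45,500 > Tomás $14,800 > Ren $11,400 > Oren $8,500.
Xiulan is the highest bidder, so Xiulan wins.
Under the third-price rule, the price is the third-highest bid: $14,800.
Surplus = $56,300 − $14,800 = $41,500.

Price $14,800; surplus $41,500.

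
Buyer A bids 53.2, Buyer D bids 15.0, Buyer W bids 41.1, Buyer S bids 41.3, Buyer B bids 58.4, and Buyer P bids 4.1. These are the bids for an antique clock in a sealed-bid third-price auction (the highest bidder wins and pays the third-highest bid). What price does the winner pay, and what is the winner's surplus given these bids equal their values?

Bids in descending order: Buyer B 58.4, then Buyer A 53.2, then Buyer S 41.3, then Buyer W 41.1, then Buyer D 15.0, then Buyer P 4.1.
Buyer B is the highest bidder, so Buyer B wins.
Under the third-price rule, the price is the third-highest bid: 41.3.
Surplus = 58.4 − 41.3 = 17.1.

Price 41.3; surplus 17.1.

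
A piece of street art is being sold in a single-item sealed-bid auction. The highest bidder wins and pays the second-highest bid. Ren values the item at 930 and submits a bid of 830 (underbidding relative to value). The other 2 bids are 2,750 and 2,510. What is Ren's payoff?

Payoff = 0.

Highest competing bid: 2,750.
Ren's bid 830 is not the highest, so Ren loses, pays nothing, and earns zero payoff.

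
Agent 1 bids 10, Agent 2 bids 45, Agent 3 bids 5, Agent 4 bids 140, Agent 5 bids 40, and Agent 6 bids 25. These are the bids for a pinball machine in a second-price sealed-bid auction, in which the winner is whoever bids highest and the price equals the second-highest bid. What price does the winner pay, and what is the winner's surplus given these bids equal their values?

Bids in descending order: Agent 4 140 > Agent 2 45 > Agent 5 40 > Agent 6 25 > Agent 1 10 > Agent 3 5.
Agent 4 is the highest bidder, so Agent 4 wins.
Under the second-price rule, the price is the second-highest bid: 45.
Surplus = 140 − 45 = 95.

Price 45; surplus 95.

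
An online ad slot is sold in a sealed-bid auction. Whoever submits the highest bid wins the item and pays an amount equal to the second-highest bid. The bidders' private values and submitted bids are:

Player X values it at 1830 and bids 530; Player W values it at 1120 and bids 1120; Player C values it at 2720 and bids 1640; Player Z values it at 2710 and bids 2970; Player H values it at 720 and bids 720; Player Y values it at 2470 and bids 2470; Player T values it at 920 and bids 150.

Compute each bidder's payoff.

Payoffs: Player X 0, Player W 0, Player C 0, Player Z 240, Player H 0, Player Y 0, Player T 0.

Ranking the bids: Player Z 2970; Player Y 2470; Player C 1640; Player W 1120; Player H 720; Player X 530; Player T 150.
Player Z has the top bid and wins; the price is the second-highest bid, 2470.
Player Z's payoff = 2710 − 2470 = 240. All other bidders lose, so their payoff is 0.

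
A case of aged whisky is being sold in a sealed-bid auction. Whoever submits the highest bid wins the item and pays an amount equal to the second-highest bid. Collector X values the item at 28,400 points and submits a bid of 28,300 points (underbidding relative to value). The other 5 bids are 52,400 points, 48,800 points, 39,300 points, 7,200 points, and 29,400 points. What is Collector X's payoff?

Highest competing bid: 52,400 points.
Collector X's bid 28,300 points is not the highest, so Collector X loses, pays nothing, and earns zero payoff.

Collector X's payoff: 0 points.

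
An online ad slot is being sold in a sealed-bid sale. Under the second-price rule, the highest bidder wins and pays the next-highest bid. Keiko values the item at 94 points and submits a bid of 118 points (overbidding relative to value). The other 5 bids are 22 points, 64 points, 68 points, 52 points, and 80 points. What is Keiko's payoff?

Keiko's payoff: 14 points.

Highest competing bid: 80 points.
Keiko's bid 118 points is the highest overall, so Keiko wins and pays the second-highest bid, 80 points.
Payoff = value − price = 94 points − 80 points = 14 points.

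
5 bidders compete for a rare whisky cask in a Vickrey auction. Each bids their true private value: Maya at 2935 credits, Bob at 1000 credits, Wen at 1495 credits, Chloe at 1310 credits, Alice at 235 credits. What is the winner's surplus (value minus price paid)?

Bids in descending order: Maya 2935 credits > Wen 1495 credits > Chloe 1310 credits > Bob 1000 credits > Alice 235 credits.
Maya wins with the top bid and pays the second-highest, 1495 credits.
Surplus = 2935 credits − 1495 credits = 1440 credits.

Winner's surplus: 1440 credits.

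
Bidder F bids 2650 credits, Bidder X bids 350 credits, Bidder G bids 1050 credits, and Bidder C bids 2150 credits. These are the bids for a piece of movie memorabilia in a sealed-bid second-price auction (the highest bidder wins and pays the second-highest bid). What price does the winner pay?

Ordered from highest: Bidder F 2650 credits, then Bidder C 2150 credits, then Bidder G 1050 credits, then Bidder X 350 credits.
Bidder F is the highest bidder, so Bidder F wins.
Under the second-price rule, the price is the second-highest bid: 2150 credits.

Price paid: 2150 credits.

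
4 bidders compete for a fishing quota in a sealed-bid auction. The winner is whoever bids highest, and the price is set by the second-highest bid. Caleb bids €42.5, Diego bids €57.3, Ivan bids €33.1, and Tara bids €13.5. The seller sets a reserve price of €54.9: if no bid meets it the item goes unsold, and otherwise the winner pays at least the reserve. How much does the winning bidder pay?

Ranking the bids: Diego €57.3 > Caleb €42.5 > Ivan €33.1 > Tara €13.5.
Diego has the highest bid, so Diego wins.
The second-highest bid is €42.5, but the reserve €54.9 is higher, so the price is the reserve.

The winner pays €54.9.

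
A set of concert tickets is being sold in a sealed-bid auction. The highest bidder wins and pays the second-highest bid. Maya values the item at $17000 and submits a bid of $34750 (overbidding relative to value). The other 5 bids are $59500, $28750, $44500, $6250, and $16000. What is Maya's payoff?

Highest competing bid: $59500.
Maya's bid $34750 is not the highest, so Maya loses, pays nothing, and earns zero payoff.

$0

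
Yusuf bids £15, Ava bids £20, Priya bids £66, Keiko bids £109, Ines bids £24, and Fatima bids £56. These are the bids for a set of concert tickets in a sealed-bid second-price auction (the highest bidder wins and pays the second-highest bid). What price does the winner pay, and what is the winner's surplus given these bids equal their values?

The winner pays £66 for a surplus of £43.

Bids in descending order: Keiko £109, then Priya £66, then Fatima £56, then Ines £24, then Ava £20, then Yusuf £15.
Keiko is the highest bidder, so Keiko wins.
Under the second-price rule, the price is the second-highest bid: £66.
Surplus = £109 − £66 = £43.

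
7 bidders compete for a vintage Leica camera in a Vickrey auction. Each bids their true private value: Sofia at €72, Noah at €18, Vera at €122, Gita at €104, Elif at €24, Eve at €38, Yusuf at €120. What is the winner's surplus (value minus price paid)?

Surplus = €2.

Ordered from highest: Vera €122, then Yusuf €120, then Gita €104, then Sofia €72, then Eve €38, then Elif €24, then Noah €18.
Vera wins with the top bid and pays the second-highest, €120.
Surplus = €122 − €120 = €2.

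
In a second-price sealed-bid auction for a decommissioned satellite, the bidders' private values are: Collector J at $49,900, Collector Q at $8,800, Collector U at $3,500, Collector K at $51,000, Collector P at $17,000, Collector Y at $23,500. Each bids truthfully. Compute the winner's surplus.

Winner's surplus: $1,100.

Ordered from highest: Collector K $51,000 > Collector J $49,900 > Collector Y $23,500 > Collector P $17,000 > Collector Q $8,800 > Collector U $3,500.
Collector K wins with the top bid and pays the second-highest, $49,900.
Surplus = $51,000 − $49,900 = $1,100.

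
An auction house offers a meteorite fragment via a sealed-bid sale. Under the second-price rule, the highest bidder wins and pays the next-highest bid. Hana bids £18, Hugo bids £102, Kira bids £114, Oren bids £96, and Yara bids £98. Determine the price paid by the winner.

Ordered from highest: Kira £114 > Hugo £102 > Yara £98 > Oren £96 > Hana £18.
Kira has the highest bid, so Kira wins.
The second-highest bid is £102, so that is what Kira pays.

£102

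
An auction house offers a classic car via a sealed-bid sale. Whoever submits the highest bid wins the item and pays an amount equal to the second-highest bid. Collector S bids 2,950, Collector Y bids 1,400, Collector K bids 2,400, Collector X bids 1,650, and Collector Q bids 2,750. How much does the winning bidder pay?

Price paid: 2,750.

Ordered from highest: Collector S 2,950; Collector Q 2,750; Collector K 2,400; Collector X 1,650; Collector Y 1,400.
Collector S has the highest bid, so Collector S wins.
The second-highest bid is 2,750, so that is what Collector S pays.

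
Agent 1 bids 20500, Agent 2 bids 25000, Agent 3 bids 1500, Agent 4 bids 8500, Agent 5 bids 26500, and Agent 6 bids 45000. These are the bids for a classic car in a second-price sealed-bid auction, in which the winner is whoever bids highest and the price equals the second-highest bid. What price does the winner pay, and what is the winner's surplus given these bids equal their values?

The winner pays 26500 for a surplus of 18500.

Sorted high to low: Agent 6 45000; Agent 5 26500; Agent 2 25000; Agent 1 20500; Agent 4 8500; Agent 3 1500.
Agent 6 is the highest bidder, so Agent 6 wins.
Under the second-price rule, the price is the second-highest bid: 26500.
Surplus = 45000 − 26500 = 18500.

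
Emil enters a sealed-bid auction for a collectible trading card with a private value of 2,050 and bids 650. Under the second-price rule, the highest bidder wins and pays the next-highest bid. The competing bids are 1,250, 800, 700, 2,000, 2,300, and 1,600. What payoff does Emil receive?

Emil's payoff: 0.

Highest competing bid: 2,300.
Emil's bid 650 is not the highest, so Emil loses, pays nothing, and earns zero payoff.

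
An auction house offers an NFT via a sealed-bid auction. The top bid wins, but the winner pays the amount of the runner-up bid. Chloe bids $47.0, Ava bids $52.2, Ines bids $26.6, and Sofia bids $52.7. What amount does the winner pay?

Ordered from highest: Sofia $52.7; Ava $52.2; Chloe $47.0; Ines $26.6.
Sofia has the highest bid, so Sofia wins.
The second-highest bid is $52.2, so that is what Sofia pays.

Price paid: $52.2.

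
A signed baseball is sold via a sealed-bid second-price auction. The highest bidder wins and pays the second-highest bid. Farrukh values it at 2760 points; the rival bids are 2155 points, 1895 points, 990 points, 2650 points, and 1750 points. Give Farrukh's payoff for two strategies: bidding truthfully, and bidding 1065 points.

Truthful: 110 points; alternative: 0 points.

The highest competing bid is 2650 points.
Bidding truthfully at 2760 points: Farrukh has the top bid, wins, and pays the second-highest bid 2650 points. Payoff = 2760 points − 2650 points = 110 points.
Bidding 1065 points: the top bid is 2650 points (a rival), so Farrukh loses. Payoff = 0 points.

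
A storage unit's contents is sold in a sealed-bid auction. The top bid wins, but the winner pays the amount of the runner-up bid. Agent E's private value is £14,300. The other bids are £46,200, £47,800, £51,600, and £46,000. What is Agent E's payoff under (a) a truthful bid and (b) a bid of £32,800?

The highest competing bid is £51,600.
Bidding truthfully at £14,300: the top bid is £51,600 (a rival), so Agent E loses. Payoff = £0.
Bidding £32,800: the top bid is £51,600 (a rival), so Agent E loses. Payoff = £0.
The bid only affects whether you win, not the price — here both bids land on the same side of the top rival bid, so the deviation is payoff-neutral.

(a) £0  (b) £0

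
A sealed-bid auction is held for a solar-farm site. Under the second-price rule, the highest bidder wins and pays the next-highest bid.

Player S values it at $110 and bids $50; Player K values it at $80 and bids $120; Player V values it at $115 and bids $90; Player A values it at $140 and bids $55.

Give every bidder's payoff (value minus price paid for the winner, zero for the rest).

Player S $0, Player K -$10, Player V $0, Player A $0.

Ordered from highest: Player K $120; Player V $90; Player A $55; Player S $50.
Player K has the top bid and wins; the price is the second-highest bid, $90.
Player K's payoff = $80 − $90 = -$10. All other bidders lose, so their payoff is 0.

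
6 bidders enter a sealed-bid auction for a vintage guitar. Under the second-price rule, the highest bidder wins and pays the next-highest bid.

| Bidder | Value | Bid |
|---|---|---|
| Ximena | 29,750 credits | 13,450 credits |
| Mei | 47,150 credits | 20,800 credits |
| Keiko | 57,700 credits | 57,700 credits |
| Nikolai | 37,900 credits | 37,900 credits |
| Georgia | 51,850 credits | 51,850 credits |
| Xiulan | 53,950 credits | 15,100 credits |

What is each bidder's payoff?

Bids in descending order: Keiko 57,700 credits > Georgia 51,850 credits > Nikolai 37,900 credits > Mei 20,800 credits > Xiulan 15,100 credits > Ximena 13,450 credits.
Keiko has the top bid and wins; the price is the second-highest bid, 51,850 credits.
Keiko's payoff = 57,700 credits − 51,850 credits = 5,850 credits. All other bidders lose, so their payoff is 0.

Ximena 0 credits, Mei 0 credits, Keiko 5,850 credits, Nikolai 0 credits, Georgia 0 credits, Xiulan 0 credits.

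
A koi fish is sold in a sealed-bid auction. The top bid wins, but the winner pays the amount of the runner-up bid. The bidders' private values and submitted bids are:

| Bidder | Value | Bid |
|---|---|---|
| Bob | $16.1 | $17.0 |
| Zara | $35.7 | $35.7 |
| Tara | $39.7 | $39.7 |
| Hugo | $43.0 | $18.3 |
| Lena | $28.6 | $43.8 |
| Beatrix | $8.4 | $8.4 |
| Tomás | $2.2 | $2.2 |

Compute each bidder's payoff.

Payoffs: Bob $0.0, Zara $0.0, Tara $0.0, Hugo $0.0, Lena -$11.1, Beatrix $0.0, Tomás $0.0.

Sorted high to low: Lena $43.8 > Tara $39.7 > Zara $35.7 > Hugo $18.3 > Bob $17.0 > Beatrix $8.4 > Tomás $2.2.
Lena has the top bid and wins; the price is the second-highest bid, $39.7.
Lena's payoff = $28.6 − $39.7 = -$11.1. All other bidders lose, so their payoff is 0.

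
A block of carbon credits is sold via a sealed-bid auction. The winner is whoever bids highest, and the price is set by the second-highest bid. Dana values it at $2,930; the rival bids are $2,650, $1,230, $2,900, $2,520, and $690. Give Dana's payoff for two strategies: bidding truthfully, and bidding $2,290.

Truthful: $30; alternative: $0.

The highest competing bid is $2,900.
Bidding truthfully at $2,930: Dana has the top bid, wins, and pays the second-highest bid $2,900. Payoff = $2,930 − $2,900 = $30.
Bidding $2,290: the top bid is $2,900 (a rival), so Dana loses. Payoff = $0.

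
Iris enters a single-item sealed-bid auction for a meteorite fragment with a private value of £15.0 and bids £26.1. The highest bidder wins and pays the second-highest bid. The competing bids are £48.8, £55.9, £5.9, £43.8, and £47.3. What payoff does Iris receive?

Highest competing bid: £55.9.
Iris's bid £26.1 is not the highest, so Iris loses, pays nothing, and earns zero payoff.

Payoff = £0.0.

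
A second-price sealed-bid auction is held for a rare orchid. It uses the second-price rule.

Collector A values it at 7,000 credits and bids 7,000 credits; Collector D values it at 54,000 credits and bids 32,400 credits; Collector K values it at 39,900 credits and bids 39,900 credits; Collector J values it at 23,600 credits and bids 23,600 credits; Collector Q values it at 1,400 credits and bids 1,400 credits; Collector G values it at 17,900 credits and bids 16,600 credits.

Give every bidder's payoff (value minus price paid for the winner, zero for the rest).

Payoffs: Collector A 0 credits, Collector D 0 credits, Collector K 7,500 credits, Collector J 0 credits, Collector Q 0 credits, Collector G 0 credits.

Sorted high to low: Collector K 39,900 credits > Collector D 32,400 credits > Collector J 23,600 credits > Collector G 16,600 credits > Collector A 7,000 credits > Collector Q 1,400 credits.
Collector K has the top bid and wins; the price is the second-highest bid, 32,400 credits.
Collector K's payoff = 39,900 credits − 32,400 credits = 7,500 credits. All other bidders lose, so their payoff is 0.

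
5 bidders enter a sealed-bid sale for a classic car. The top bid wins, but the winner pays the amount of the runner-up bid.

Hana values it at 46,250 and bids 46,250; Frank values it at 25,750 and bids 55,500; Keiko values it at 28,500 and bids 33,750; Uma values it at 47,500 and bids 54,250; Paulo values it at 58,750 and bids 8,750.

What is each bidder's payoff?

Payoffs: Hana 0, Frank -28,500, Keiko 0, Uma 0, Paulo 0.

Sorted high to low: Frank 55,500 > Uma 54,250 > Hana 46,250 > Keiko 33,750 > Paulo 8,750.
Frank has the top bid and wins; the price is the second-highest bid, 54,250.
Frank's payoff = 25,750 − 54,250 = -28,500. All other bidders lose, so their payoff is 0.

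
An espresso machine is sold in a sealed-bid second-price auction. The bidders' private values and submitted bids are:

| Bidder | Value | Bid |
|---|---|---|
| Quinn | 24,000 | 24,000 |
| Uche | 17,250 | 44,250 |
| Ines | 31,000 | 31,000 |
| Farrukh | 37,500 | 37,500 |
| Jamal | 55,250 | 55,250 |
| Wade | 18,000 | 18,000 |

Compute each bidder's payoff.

Quinn 0, Uche 0, Ines 0, Farrukh 0, Jamal 11,000, Wade 0.

Sorted high to low: Jamal 55,250 > Uche 44,250 > Farrukh 37,500 > Ines 31,000 > Quinn 24,000 > Wade 18,000.
Jamal has the top bid and wins; the price is the second-highest bid, 44,250.
Jamal's payoff = 55,250 − 44,250 = 11,000. All other bidders lose, so their payoff is 0.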